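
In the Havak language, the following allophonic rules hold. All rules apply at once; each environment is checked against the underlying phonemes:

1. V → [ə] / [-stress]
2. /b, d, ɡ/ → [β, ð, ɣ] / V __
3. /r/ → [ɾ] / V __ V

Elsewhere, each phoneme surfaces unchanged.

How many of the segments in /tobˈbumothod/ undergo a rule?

Segments that undergo a rule: /o/ → [ə] (rule 1); /b/ → [β] (rule 2); /o/ → [ə] (rule 1); /o/ → [ə] (rule 1); /d/ → [ð] (rule 2).
All other segments surface unchanged.

5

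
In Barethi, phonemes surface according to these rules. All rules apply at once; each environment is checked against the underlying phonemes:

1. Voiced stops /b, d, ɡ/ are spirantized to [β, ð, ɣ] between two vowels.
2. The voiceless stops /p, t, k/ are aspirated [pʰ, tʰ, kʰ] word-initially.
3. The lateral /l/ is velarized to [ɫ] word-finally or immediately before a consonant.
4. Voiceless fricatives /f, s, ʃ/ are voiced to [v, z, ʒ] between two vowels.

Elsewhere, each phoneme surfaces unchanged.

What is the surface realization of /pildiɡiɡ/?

/p/ (word-initial) occurs word-initially → [pʰ] by rule 2.
/i/ (between /p/ and /l/) is unaffected → [i].
/l/ meets the environment for rule 3 (word-finally or immediately before a consonant) → [ɫ].
/d/ — between /l/ and /i/; rule 1 does not apply here → [d].
/i/ — not in any rule's target class → [i].
Rule 1 applies to /ɡ/ (between /i/ and /i/: between two vowels) → [ɣ].
/i/ — not in any rule's target class → [i].
/ɡ/ (word-final): rule 1 targets it, but not between two vowels → unchanged [ɡ].

[pʰiɫdiɣiɡ]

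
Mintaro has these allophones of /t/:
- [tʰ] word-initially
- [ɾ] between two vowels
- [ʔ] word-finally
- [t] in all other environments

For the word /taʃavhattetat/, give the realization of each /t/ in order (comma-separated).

[tʰ], [t], [t], [ɾ], [ʔ]

Occurrence 1 (position 1): word-initially → [tʰ].
Occurrence 2 (position 8): no conditioning environment matches → elsewhere allophone [t].
Occurrence 3 (position 9): no conditioning environment matches → elsewhere allophone [t].
Occurrence 4 (position 11): between two vowels → [ɾ].
Occurrence 5 (position 13): word-finally → [ʔ].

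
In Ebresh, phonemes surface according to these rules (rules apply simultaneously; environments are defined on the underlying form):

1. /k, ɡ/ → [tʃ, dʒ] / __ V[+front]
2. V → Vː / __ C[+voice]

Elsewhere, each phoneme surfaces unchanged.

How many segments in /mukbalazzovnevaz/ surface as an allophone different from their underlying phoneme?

5

Segments that undergo a rule: /a/ → [aː] (rule 2); /a/ → [aː] (rule 2); /o/ → [oː] (rule 2); /e/ → [eː] (rule 2); /a/ → [aː] (rule 2).
All other segments surface unchanged.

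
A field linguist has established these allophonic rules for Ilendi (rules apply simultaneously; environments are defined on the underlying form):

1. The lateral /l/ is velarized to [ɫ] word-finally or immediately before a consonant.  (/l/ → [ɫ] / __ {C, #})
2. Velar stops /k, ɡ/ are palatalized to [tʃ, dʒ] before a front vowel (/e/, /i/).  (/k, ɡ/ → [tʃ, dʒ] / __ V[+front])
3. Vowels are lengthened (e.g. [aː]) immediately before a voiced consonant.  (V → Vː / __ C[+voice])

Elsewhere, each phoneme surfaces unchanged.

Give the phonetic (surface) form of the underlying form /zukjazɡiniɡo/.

[zukjaːzdʒiːniːɡo]

/z/ stays [z].
/u/ (between /z/ and /k/) is in the target of rule 3 but the environment (before a voiced consonant) is not met → [u].
/k/ — between /u/ and /j/; rule 2 does not apply here → [k].
/j/ — not in any rule's target class → [j].
/a/ meets the environment for rule 3 (before a voiced consonant) → [aː].
/z/ (between /a/ and /ɡ/): no rule targets it → [z].
/ɡ/ (between /z/ and /i/): before a front vowel, so rule 2 applies → [dʒ].
Rule 3 applies to /i/ (between /ɡ/ and /n/: before a voiced consonant) → [iː].
/n/ — not in any rule's target class → [n].
/i/ (between /n/ and /ɡ/): before a voiced consonant, so rule 3 applies → [iː].
/ɡ/ (between /i/ and /o/) is in the target of rule 2 but the environment (before a front vowel) is not met → [ɡ].
/o/ — word-final; rule 3 does not apply here → [o].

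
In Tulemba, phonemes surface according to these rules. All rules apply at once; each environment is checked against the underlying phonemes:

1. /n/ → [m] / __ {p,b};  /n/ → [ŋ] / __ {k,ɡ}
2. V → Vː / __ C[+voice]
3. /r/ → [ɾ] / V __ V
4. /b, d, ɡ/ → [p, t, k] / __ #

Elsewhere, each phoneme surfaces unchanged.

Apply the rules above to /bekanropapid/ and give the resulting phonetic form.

[bekaːnropapiːt]

/b/ (word-initial) fails the environment for rule 4, so it stays [b].
/e/ (between /b/ and /k/) fails the environment for rule 2, so it stays [e].
/k/ — not in any rule's target class → [k].
Rule 2 applies to /a/ (between /k/ and /n/: before a voiced consonant) → [aː].
/n/ (between /a/ and /r/) is in the target of rule 1 but the environment (before a labial or velar stop) is not met → [n].
/r/ — between /n/ and /o/; rule 3 does not apply here → [r].
/o/ — between /r/ and /p/; rule 2 does not apply here → [o].
/p/ (between /o/ and /a/): no rule targets it → [p].
/a/ (between /p/ and /p/) is in the target of rule 2 but the environment (before a voiced consonant) is not met → [a].
/p/ (between /a/ and /i/): no rule targets it → [p].
Rule 2 applies to /i/ (between /p/ and /d/: before a voiced consonant) → [iː].
/d/ (word-final): word-finally, so rule 4 applies → [t].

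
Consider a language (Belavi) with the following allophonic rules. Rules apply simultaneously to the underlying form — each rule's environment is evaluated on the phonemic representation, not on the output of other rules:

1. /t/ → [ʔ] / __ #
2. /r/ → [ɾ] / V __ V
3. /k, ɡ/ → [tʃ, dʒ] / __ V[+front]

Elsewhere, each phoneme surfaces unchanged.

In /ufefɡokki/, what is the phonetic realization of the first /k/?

[k]

/k/ — between /o/ and /k/; rule 3 does not apply here → [k].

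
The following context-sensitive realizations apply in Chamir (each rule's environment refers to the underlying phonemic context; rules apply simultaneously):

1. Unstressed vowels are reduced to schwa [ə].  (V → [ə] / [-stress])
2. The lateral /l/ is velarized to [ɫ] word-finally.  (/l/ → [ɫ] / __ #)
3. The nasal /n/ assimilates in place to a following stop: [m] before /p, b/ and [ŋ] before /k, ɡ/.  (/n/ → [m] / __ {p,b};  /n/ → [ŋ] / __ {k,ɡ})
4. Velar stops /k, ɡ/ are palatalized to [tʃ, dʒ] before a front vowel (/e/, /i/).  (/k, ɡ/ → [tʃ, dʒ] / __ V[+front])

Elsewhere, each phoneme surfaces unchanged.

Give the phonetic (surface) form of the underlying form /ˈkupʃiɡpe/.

[ˈkupʃəɡpə]

/k/ (word-initial) is in the target of rule 4 but the environment (before a front vowel) is not met → [k].
/u/ (between /k/ and /p/) is in the target of rule 1 but the environment (in an unstressed syllable) is not met → [u].
/p/ — not in any rule's target class → [p].
/ʃ/ (between /p/ and /i/) is unaffected → [ʃ].
/i/ meets the environment for rule 1 (in an unstressed syllable) → [ə].
/ɡ/ — between /i/ and /p/; rule 4 does not apply here → [ɡ].
/p/ (between /ɡ/ and /e/) is unaffected → [p].
/e/ (word-final) occurs in an unstressed syllable → [ə] by rule 1.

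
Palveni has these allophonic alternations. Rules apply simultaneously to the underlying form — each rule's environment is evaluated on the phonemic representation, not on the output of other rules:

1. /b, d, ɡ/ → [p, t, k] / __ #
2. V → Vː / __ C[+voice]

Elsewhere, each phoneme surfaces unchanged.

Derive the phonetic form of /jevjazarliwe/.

/j/ stays [j].
Rule 2 applies to /e/ (between /j/ and /v/: before a voiced consonant) → [eː].
/v/ — not in any rule's target class → [v].
/j/ (between /v/ and /a/) is unaffected → [j].
/a/ (between /j/ and /z/): before a voiced consonant, so rule 2 applies → [aː].
/z/ (between /a/ and /a/) is unaffected → [z].
/a/ — between /z/ and /r/, before a voiced consonant — surfaces as [aː] (rule 2).
/r/ stays [r].
/l/ (between /r/ and /i/): no rule targets it → [l].
/i/ meets the environment for rule 2 (before a voiced consonant) → [iː].
/w/ — not in any rule's target class → [w].
/e/ — word-final; rule 2 does not apply here → [e].

[jeːvjaːzaːrliːwe]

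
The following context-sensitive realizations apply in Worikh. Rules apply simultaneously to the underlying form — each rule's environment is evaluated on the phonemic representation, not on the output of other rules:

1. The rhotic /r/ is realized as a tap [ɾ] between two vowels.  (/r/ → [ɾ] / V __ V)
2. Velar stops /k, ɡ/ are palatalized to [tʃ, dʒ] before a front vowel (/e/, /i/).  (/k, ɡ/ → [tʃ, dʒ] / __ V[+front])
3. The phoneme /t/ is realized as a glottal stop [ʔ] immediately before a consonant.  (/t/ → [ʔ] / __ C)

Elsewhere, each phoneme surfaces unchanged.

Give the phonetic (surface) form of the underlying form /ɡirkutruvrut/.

[dʒirkuʔruvrut]

Rule 2 applies to /ɡ/ (word-initial: before a front vowel) → [dʒ].
/i/ (between /ɡ/ and /r/): no rule targets it → [i].
/r/ (between /i/ and /k/) is in the target of rule 1 but the environment (between two vowels) is not met → [r].
/k/ (between /r/ and /u/) is in the target of rule 2 but the environment (before a front vowel) is not met → [k].
/u/ (between /k/ and /t/): no rule targets it → [u].
/t/ — between /u/ and /r/, immediately before a consonant — surfaces as [ʔ] (rule 3).
/r/ (between /t/ and /u/): rule 1 targets it, but not between two vowels → unchanged [r].
/u/ (between /r/ and /v/): no rule targets it → [u].
/v/ stays [v].
/r/ (between /v/ and /u/) fails the environment for rule 1, so it stays [r].
/u/ — not in any rule's target class → [u].
/t/ (word-final): rule 3 targets it, but not immediately before a consonant → unchanged [t].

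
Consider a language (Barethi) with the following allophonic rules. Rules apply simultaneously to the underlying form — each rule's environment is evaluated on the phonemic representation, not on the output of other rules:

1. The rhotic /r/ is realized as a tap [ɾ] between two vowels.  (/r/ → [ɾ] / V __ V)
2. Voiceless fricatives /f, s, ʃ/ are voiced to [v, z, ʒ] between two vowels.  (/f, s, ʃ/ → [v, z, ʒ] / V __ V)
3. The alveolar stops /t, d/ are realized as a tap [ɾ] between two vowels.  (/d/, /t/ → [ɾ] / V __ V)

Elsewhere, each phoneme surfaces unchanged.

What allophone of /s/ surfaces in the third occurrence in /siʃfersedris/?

/s/ (word-final) is in the target of rule 2 but the environment (between two vowels) is not met → [s].

[s]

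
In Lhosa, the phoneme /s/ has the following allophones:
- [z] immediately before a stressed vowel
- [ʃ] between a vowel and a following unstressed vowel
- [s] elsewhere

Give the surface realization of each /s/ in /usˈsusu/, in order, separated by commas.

[s], [z], [ʃ]

Occurrence 1 (position 2): no conditioning environment matches → elsewhere allophone [s].
Occurrence 2 (position 3): immediately before a stressed vowel → [z].
Occurrence 3 (position 5): between a vowel and a following unstressed vowel → [ʃ].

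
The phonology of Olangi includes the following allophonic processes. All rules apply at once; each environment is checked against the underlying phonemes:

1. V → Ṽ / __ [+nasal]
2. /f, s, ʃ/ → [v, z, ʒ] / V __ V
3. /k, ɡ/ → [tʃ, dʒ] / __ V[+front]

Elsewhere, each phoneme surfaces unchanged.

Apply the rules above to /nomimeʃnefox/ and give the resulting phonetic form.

[nõmĩmeʃnevox]

/n/ (word-initial): no rule targets it → [n].
/o/ (between /n/ and /m/): before a nasal consonant, so rule 1 applies → [õ].
/m/ — not in any rule's target class → [m].
Rule 1 applies to /i/ (between /m/ and /m/: before a nasal consonant) → [ĩ].
/m/ (between /i/ and /e/): no rule targets it → [m].
/e/ (between /m/ and /ʃ/) fails the environment for rule 1, so it stays [e].
/ʃ/ (between /e/ and /n/): rule 2 targets it, but not between two vowels → unchanged [ʃ].
/n/ (between /ʃ/ and /e/) is unaffected → [n].
/e/ (between /n/ and /f/) fails the environment for rule 1, so it stays [e].
/f/ meets the environment for rule 2 (between two vowels) → [v].
/o/ (between /f/ and /x/): rule 1 targets it, but not before a nasal consonant → unchanged [o].
/x/ stays [x].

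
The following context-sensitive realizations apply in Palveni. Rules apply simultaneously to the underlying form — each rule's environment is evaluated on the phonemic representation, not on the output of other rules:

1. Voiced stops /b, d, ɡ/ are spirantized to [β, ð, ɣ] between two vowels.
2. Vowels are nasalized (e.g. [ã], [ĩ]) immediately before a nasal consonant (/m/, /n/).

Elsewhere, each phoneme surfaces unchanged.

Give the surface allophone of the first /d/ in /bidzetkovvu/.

/d/ (between /i/ and /z/): rule 1 targets it, but not between two vowels → unchanged [d].

[d]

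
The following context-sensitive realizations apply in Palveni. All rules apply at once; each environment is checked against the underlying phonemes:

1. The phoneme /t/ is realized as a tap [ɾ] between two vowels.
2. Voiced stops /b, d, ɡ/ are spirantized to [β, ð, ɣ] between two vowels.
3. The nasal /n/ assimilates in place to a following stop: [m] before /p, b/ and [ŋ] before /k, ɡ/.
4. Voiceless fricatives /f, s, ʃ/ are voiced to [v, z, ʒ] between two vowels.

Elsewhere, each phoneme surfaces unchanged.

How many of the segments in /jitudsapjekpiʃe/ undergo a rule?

2

Segments that undergo a rule: /t/ → [ɾ] (rule 1); /ʃ/ → [ʒ] (rule 4).
All other segments surface unchanged.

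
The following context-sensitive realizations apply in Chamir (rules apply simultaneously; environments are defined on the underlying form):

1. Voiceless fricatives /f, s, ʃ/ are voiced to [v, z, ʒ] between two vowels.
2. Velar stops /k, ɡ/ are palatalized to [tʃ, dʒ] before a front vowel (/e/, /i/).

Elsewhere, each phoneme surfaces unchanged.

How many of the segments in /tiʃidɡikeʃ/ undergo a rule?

3

Segments that undergo a rule: /ʃ/ → [ʒ] (rule 1); /ɡ/ → [dʒ] (rule 2); /k/ → [tʃ] (rule 2).
All other segments surface unchanged.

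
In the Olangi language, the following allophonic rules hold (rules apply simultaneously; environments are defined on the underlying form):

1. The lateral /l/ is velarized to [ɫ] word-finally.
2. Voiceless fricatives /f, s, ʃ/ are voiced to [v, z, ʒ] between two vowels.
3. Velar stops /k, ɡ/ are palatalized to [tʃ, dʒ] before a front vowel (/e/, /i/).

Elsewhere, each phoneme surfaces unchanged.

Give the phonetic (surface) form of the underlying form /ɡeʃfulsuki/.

/ɡ/ (word-initial): before a front vowel, so rule 3 applies → [dʒ].
/e/ (between /ɡ/ and /ʃ/): no rule targets it → [e].
/ʃ/ (between /e/ and /f/) is in the target of rule 2 but the environment (between two vowels) is not met → [ʃ].
/f/ (between /ʃ/ and /u/) fails the environment for rule 2, so it stays [f].
/u/ stays [u].
/l/ (between /u/ and /s/): rule 1 targets it, but not word-finally → unchanged [l].
/s/ — between /l/ and /u/; rule 2 does not apply here → [s].
/u/ (between /s/ and /k/): no rule targets it → [u].
/k/ (between /u/ and /i/): before a front vowel, so rule 3 applies → [tʃ].
/i/ — not in any rule's target class → [i].

[dʒeʃfulsutʃi]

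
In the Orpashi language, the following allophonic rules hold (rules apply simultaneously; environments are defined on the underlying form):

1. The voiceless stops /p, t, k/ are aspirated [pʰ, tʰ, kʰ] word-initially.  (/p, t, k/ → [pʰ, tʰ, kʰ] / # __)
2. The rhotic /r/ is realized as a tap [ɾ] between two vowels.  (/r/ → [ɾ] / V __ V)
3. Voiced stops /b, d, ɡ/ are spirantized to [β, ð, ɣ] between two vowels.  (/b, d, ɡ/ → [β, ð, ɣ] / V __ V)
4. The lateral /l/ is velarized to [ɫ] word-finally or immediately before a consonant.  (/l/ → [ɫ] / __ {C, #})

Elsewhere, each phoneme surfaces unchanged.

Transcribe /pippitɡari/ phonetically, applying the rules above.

[pʰippitɡaɾi]

/p/ (word-initial) occurs word-initially → [pʰ] by rule 1.
/i/ (between /p/ and /p/) is unaffected → [i].
/p/ (between /i/ and /p/) fails the environment for rule 1, so it stays [p].
/p/ (between /p/ and /i/) is in the target of rule 1 but the environment (word-initially) is not met → [p].
/i/ — not in any rule's target class → [i].
/t/ (between /i/ and /ɡ/): rule 1 targets it, but not word-initially → unchanged [t].
/ɡ/ (between /t/ and /a/) fails the environment for rule 3, so it stays [ɡ].
/a/ stays [a].
/r/ (between /a/ and /i/) occurs between two vowels → [ɾ] by rule 2.
/i/ (word-final): no rule targets it → [i].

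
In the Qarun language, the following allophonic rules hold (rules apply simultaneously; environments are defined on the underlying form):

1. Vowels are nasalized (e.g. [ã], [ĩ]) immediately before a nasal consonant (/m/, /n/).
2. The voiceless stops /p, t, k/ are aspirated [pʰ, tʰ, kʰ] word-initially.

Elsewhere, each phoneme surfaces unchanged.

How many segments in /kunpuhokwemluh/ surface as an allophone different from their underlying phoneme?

Segments that undergo a rule: /k/ → [kʰ] (rule 2); /u/ → [ũ] (rule 1); /e/ → [ẽ] (rule 1).
All other segments surface unchanged.

3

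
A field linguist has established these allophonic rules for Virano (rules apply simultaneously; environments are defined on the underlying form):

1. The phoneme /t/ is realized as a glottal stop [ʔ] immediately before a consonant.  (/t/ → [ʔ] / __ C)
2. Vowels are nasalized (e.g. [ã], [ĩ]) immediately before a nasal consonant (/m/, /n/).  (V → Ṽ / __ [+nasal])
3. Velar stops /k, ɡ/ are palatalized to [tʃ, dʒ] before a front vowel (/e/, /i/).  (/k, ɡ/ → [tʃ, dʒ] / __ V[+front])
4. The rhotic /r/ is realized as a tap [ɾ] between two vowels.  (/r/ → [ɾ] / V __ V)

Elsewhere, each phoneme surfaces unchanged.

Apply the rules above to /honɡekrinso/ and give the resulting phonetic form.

/o/ meets the environment for rule 2 (before a nasal consonant) → [õ].
/ɡ/ (between /n/ and /e/): before a front vowel, so rule 3 applies → [dʒ].
/e/ (between /ɡ/ and /k/): rule 2 targets it, but not before a nasal consonant → unchanged [e].
/k/ (between /e/ and /r/) is in the target of rule 3 but the environment (before a front vowel) is not met → [k].
/r/ — between /k/ and /i/; rule 4 does not apply here → [r].
/i/ meets the environment for rule 2 (before a nasal consonant) → [ĩ].
/o/ (word-final) is in the target of rule 2 but the environment (before a nasal consonant) is not met → [o].

[hõndʒekrĩnso]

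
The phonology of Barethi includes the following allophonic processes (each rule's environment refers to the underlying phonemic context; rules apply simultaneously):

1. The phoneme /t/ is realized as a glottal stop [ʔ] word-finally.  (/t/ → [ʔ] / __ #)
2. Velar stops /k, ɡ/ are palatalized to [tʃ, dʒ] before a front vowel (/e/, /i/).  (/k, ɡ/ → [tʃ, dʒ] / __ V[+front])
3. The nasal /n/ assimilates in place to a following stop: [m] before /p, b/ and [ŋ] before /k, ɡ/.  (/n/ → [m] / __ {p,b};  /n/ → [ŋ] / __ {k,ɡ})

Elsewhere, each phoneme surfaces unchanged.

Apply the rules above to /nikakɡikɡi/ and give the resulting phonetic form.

/n/ (word-initial) is in the target of rule 3 but the environment (before a labial or velar stop) is not met → [n].
/k/ (between /i/ and /a/): rule 2 targets it, but not before a front vowel → unchanged [k].
/k/ (between /a/ and /ɡ/) fails the environment for rule 2, so it stays [k].
Rule 2 applies to /ɡ/ (between /k/ and /i/: before a front vowel) → [dʒ].
/k/ (between /i/ and /ɡ/) fails the environment for rule 2, so it stays [k].
/ɡ/ (between /k/ and /i/) occurs before a front vowel → [dʒ] by rule 2.

[nikakdʒikdʒi]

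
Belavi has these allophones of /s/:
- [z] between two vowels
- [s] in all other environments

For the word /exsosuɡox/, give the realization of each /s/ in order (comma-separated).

Occurrence 1 (position 3): no conditioning environment matches → elsewhere allophone [s].
Occurrence 2 (position 5): between two vowels → [z].

[s], [z]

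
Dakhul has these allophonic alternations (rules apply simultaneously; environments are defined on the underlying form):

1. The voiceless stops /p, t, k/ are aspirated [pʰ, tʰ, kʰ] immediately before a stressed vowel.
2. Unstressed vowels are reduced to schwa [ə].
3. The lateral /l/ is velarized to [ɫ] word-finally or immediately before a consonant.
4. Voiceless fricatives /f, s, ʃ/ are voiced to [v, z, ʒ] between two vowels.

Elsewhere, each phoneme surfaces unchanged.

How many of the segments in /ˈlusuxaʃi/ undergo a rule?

5

Segments that undergo a rule: /s/ → [z] (rule 4); /u/ → [ə] (rule 2); /a/ → [ə] (rule 2); /ʃ/ → [ʒ] (rule 4); /i/ → [ə] (rule 2).
All other segments surface unchanged.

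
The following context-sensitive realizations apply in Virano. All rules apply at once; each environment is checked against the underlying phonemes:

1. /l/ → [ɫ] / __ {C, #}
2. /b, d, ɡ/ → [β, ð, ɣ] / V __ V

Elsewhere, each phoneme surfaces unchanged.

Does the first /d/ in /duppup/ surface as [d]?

Yes

/d/ (word-initial): rule 2 targets it, but not between two vowels → unchanged [d].
The actual realization is [d], which matches [d].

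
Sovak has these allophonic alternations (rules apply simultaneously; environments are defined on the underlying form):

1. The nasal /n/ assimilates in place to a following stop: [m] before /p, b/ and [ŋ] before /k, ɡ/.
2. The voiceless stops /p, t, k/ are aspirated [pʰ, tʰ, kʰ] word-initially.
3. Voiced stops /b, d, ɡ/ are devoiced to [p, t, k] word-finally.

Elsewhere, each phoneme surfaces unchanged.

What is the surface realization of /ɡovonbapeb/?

[ɡovombapep]

/ɡ/ — word-initial; rule 3 does not apply here → [ɡ].
/o/ — not in any rule's target class → [o].
/v/ (between /o/ and /o/) is unaffected → [v].
/o/ — not in any rule's target class → [o].
/n/ meets the environment for rule 1 (before a labial or velar stop) → [m].
/b/ (between /n/ and /a/) fails the environment for rule 3, so it stays [b].
/a/ stays [a].
/p/ — between /a/ and /e/; rule 2 does not apply here → [p].
/e/ — not in any rule's target class → [e].
/b/ (word-final): word-finally, so rule 3 applies → [p].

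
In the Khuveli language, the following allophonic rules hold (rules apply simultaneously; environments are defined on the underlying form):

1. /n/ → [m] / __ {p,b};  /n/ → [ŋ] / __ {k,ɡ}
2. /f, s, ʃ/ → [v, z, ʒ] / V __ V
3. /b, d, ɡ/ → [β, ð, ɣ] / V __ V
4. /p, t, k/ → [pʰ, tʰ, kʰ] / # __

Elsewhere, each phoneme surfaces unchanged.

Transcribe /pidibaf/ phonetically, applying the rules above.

[pʰiðiβaf]

/p/ (word-initial): word-initially, so rule 4 applies → [pʰ].
/i/ (between /p/ and /d/): no rule targets it → [i].
/d/ (between /i/ and /i/): between two vowels, so rule 3 applies → [ð].
/i/ — not in any rule's target class → [i].
/b/ meets the environment for rule 3 (between two vowels) → [β].
/a/ — not in any rule's target class → [a].
/f/ — word-final; rule 2 does not apply here → [f].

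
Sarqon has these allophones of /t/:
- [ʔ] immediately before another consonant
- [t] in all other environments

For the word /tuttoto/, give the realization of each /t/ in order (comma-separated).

Occurrence 1 (position 1): no conditioning environment matches → elsewhere allophone [t].
Occurrence 2 (position 3): immediately before another consonant → [ʔ].
Occurrence 3 (position 4): no conditioning environment matches → elsewhere allophone [t].
Occurrence 4 (position 6): no conditioning environment matches → elsewhere allophone [t].

[t], [ʔ], [t], [t]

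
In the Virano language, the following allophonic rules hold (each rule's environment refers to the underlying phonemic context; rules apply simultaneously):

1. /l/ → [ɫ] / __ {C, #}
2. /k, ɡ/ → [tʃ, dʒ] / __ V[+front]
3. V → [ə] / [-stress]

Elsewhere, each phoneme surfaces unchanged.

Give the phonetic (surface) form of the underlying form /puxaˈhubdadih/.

/p/ (word-initial): no rule targets it → [p].
/u/ — between /p/ and /x/, in an unstressed syllable — surfaces as [ə] (rule 3).
/x/ stays [x].
/a/ (between /x/ and /h/): in an unstressed syllable, so rule 3 applies → [ə].
/h/ (between /a/ and /u/) is unaffected → [h].
/u/ (between /h/ and /b/) fails the environment for rule 3, so it stays [u].
/b/ — not in any rule's target class → [b].
/d/ (between /b/ and /a/) is unaffected → [d].
Rule 3 applies to /a/ (between /d/ and /d/: in an unstressed syllable) → [ə].
/d/ stays [d].
/i/ (between /d/ and /h/) occurs in an unstressed syllable → [ə] by rule 3.
/h/ — not in any rule's target class → [h].

[pəxəˈhubdədəh]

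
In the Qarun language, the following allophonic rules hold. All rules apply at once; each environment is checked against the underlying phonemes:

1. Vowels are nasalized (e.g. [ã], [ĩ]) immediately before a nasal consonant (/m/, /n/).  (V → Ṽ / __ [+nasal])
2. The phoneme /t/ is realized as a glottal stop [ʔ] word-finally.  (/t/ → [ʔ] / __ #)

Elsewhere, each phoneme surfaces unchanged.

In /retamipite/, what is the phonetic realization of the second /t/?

/t/ (between /i/ and /e/): rule 2 targets it, but not word-finally → unchanged [t].

[t]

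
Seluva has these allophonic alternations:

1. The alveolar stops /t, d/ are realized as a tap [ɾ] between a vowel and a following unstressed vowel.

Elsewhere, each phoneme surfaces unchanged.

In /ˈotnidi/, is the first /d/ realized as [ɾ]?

/d/ — between /i/ and /i/, between a vowel and a following unstressed vowel — surfaces as [ɾ] (rule 1).
The actual realization is [ɾ], which matches [ɾ].

Yes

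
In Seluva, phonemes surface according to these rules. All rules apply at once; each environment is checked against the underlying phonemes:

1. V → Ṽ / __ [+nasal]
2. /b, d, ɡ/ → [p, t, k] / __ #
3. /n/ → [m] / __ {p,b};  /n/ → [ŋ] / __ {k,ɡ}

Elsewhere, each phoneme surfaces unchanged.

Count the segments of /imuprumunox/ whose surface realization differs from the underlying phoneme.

Segments that undergo a rule: /i/ → [ĩ] (rule 1); /u/ → [ũ] (rule 1); /u/ → [ũ] (rule 1).
All other segments surface unchanged.

3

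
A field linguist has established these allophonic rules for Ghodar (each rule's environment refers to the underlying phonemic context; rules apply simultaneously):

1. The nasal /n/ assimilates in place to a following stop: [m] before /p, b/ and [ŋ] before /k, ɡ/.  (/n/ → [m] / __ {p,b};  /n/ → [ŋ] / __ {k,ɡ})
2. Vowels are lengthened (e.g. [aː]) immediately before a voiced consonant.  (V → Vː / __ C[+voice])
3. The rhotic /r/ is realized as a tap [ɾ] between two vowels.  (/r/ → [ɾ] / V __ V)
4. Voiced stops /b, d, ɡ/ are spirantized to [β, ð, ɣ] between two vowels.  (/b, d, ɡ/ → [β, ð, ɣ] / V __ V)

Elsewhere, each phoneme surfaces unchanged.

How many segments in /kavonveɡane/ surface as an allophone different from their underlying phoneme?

5

Segments that undergo a rule: /a/ → [aː] (rule 2); /o/ → [oː] (rule 2); /e/ → [eː] (rule 2); /ɡ/ → [ɣ] (rule 4); /a/ → [aː] (rule 2).
All other segments surface unchanged.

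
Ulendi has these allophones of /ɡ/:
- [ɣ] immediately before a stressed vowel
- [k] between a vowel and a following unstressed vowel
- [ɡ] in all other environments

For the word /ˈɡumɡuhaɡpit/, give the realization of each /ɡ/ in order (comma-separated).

[ɣ], [ɡ], [ɡ]

Occurrence 1 (position 1): immediately before a stressed vowel → [ɣ].
Occurrence 2 (position 4): no conditioning environment matches → elsewhere allophone [ɡ].
Occurrence 3 (position 8): no conditioning environment matches → elsewhere allophone [ɡ].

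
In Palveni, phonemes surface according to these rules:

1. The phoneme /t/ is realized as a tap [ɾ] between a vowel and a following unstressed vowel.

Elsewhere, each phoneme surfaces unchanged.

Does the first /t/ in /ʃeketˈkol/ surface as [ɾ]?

/t/ (between /e/ and /k/) is in the target of rule 1 but the environment (between a vowel and a following unstressed vowel) is not met → [t].
The actual realization is [t], not [ɾ].

No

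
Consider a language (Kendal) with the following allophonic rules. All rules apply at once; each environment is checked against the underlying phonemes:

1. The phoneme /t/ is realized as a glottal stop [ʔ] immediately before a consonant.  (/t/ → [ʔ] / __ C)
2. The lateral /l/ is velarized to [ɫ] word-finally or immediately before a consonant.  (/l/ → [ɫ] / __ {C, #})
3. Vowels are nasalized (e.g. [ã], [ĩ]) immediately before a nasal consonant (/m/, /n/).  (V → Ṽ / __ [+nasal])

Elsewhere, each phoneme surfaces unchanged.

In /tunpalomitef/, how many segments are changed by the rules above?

2

Segments that undergo a rule: /u/ → [ũ] (rule 3); /o/ → [õ] (rule 3).
All other segments surface unchanged.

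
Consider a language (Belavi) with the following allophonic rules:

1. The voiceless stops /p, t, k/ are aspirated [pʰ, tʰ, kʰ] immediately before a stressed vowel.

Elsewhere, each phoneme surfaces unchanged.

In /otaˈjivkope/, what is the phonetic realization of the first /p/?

[p]

/p/ (between /o/ and /e/) fails the environment for rule 1, so it stays [p].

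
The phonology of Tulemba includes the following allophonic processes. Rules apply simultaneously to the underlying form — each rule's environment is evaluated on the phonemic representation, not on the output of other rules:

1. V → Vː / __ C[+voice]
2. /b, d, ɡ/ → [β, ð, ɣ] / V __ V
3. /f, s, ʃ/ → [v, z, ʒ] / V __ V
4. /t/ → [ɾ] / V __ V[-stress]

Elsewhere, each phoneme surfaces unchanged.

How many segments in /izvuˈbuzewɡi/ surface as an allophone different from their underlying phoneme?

5

Segments that undergo a rule: /i/ → [iː] (rule 1); /u/ → [uː] (rule 1); /b/ → [β] (rule 2); /u/ → [uː] (rule 1); /e/ → [eː] (rule 1).
All other segments surface unchanged.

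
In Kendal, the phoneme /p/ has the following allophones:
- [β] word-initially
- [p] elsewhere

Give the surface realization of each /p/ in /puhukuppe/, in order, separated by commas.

[β], [p], [p]

Occurrence 1 (position 1): word-initially → [β].
Occurrence 2 (position 7): no conditioning environment matches → elsewhere allophone [p].
Occurrence 3 (position 8): no conditioning environment matches → elsewhere allophone [p].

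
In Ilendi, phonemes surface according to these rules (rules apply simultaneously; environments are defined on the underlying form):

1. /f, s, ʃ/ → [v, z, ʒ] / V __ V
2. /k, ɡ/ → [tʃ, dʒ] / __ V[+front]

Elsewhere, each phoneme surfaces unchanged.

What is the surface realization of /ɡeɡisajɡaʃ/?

[dʒedʒizajɡaʃ]

Rule 2 applies to /ɡ/ (word-initial: before a front vowel) → [dʒ].
/e/ (between /ɡ/ and /ɡ/) is unaffected → [e].
/ɡ/ meets the environment for rule 2 (before a front vowel) → [dʒ].
/i/ (between /ɡ/ and /s/) is unaffected → [i].
/s/ meets the environment for rule 1 (between two vowels) → [z].
/a/ (between /s/ and /j/) is unaffected → [a].
/j/ stays [j].
/ɡ/ (between /j/ and /a/) fails the environment for rule 2, so it stays [ɡ].
/a/ — not in any rule's target class → [a].
/ʃ/ (word-final): rule 1 targets it, but not between two vowels → unchanged [ʃ].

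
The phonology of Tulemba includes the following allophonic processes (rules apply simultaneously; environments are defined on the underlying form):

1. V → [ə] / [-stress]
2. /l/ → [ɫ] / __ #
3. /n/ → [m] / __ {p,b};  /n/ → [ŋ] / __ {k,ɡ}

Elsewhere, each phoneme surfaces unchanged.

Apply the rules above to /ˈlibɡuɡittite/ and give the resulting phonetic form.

[ˈlibɡəɡəttətə]

/l/ (word-initial) fails the environment for rule 2, so it stays [l].
/i/ — between /l/ and /b/; rule 1 does not apply here → [i].
/b/ (between /i/ and /ɡ/): no rule targets it → [b].
/ɡ/ (between /b/ and /u/) is unaffected → [ɡ].
Rule 1 applies to /u/ (between /ɡ/ and /ɡ/: in an unstressed syllable) → [ə].
/ɡ/ (between /u/ and /i/): no rule targets it → [ɡ].
/i/ — between /ɡ/ and /t/, in an unstressed syllable — surfaces as [ə] (rule 1).
/t/ stays [t].
/t/ stays [t].
Rule 1 applies to /i/ (between /t/ and /t/: in an unstressed syllable) → [ə].
/t/ (between /i/ and /e/): no rule targets it → [t].
/e/ meets the environment for rule 1 (in an unstressed syllable) → [ə].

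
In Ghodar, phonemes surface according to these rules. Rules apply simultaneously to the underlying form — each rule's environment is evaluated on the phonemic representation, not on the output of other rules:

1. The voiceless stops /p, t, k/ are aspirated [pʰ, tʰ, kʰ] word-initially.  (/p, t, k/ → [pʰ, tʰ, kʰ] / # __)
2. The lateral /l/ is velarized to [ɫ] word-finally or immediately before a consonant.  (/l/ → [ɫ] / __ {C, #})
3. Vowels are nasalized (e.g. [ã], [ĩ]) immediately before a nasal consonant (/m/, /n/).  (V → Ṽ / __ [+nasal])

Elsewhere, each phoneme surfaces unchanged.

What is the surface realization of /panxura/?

/p/ (word-initial): word-initially, so rule 1 applies → [pʰ].
/a/ (between /p/ and /n/) occurs before a nasal consonant → [ã] by rule 3.
/n/ stays [n].
/x/ stays [x].
/u/ (between /x/ and /r/): rule 3 targets it, but not before a nasal consonant → unchanged [u].
/r/ stays [r].
/a/ (word-final): rule 3 targets it, but not before a nasal consonant → unchanged [a].

[pʰãnxura]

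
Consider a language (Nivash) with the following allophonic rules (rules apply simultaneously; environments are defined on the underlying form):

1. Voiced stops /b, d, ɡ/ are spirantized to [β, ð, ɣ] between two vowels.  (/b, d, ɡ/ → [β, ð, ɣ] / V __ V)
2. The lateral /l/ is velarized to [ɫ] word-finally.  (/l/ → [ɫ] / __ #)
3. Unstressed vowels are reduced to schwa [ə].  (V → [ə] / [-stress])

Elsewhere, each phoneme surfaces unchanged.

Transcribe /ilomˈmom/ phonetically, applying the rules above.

Rule 3 applies to /i/ (word-initial: in an unstressed syllable) → [ə].
/l/ (between /i/ and /o/) is in the target of rule 2 but the environment (word-finally) is not met → [l].
/o/ (between /l/ and /m/) occurs in an unstressed syllable → [ə] by rule 3.
/m/ (between /o/ and /m/): no rule targets it → [m].
/m/ (between /m/ and /o/): no rule targets it → [m].
/o/ (between /m/ and /m/) is in the target of rule 3 but the environment (in an unstressed syllable) is not met → [o].
/m/ stays [m].

[ələmˈmom]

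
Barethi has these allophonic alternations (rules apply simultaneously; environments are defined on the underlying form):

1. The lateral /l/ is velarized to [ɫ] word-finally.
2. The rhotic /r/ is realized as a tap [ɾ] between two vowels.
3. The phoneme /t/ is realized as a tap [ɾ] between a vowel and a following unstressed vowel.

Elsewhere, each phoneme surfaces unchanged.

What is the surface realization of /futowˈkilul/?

/f/ stays [f].
/u/ (between /f/ and /t/): no rule targets it → [u].
/t/ (between /u/ and /o/) occurs between a vowel and a following unstressed vowel → [ɾ] by rule 3.
/o/ — not in any rule's target class → [o].
/w/ (between /o/ and /k/) is unaffected → [w].
/k/ (between /w/ and /i/): no rule targets it → [k].
/i/ — not in any rule's target class → [i].
/l/ — between /i/ and /u/; rule 1 does not apply here → [l].
/u/ (between /l/ and /l/): no rule targets it → [u].
/l/ — word-final, word-finally — surfaces as [ɫ] (rule 1).

[fuɾowˈkiluɫ]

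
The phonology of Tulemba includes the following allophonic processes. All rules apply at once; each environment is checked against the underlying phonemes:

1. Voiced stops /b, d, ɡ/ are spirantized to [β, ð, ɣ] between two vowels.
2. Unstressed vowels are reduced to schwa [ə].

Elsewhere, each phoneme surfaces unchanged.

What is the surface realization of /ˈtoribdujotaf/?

/t/ stays [t].
/o/ (between /t/ and /r/) is in the target of rule 2 but the environment (in an unstressed syllable) is not met → [o].
/r/ (between /o/ and /i/) is unaffected → [r].
/i/ (between /r/ and /b/) occurs in an unstressed syllable → [ə] by rule 2.
/b/ (between /i/ and /d/): rule 1 targets it, but not between two vowels → unchanged [b].
/d/ (between /b/ and /u/) is in the target of rule 1 but the environment (between two vowels) is not met → [d].
/u/ meets the environment for rule 2 (in an unstressed syllable) → [ə].
/j/ (between /u/ and /o/) is unaffected → [j].
/o/ — between /j/ and /t/, in an unstressed syllable — surfaces as [ə] (rule 2).
/t/ stays [t].
/a/ (between /t/ and /f/): in an unstressed syllable, so rule 2 applies → [ə].
/f/ — not in any rule's target class → [f].

[ˈtorəbdəjətəf]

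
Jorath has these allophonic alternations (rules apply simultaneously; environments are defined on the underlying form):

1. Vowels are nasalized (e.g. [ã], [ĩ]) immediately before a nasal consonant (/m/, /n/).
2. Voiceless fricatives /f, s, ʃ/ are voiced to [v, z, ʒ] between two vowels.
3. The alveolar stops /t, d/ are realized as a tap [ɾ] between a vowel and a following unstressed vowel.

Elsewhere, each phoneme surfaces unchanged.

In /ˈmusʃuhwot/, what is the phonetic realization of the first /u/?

[u]

/u/ (between /m/ and /s/) fails the environment for rule 1, so it stays [u].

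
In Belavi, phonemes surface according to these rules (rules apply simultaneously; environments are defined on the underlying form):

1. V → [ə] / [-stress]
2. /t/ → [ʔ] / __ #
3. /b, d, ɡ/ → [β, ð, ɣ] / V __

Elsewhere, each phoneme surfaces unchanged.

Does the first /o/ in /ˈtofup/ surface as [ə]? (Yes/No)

No

/o/ (between /t/ and /f/): rule 1 targets it, but not in an unstressed syllable → unchanged [o].
The actual realization is [o], not [ə].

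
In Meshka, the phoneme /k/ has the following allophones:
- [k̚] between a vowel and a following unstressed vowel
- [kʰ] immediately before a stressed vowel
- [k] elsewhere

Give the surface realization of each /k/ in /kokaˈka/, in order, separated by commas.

Occurrence 1 (position 1): no conditioning environment matches → elsewhere allophone [k].
Occurrence 2 (position 3): between a vowel and a following unstressed vowel → [k̚].
Occurrence 3 (position 5): immediately before a stressed vowel → [kʰ].

[k], [k̚], [kʰ]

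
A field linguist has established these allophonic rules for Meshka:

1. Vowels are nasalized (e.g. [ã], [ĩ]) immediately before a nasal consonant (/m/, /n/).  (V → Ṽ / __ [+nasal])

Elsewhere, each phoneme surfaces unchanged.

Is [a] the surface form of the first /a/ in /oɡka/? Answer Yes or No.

Yes

/a/ — word-final; rule 1 does not apply here → [a].
The actual realization is [a], which matches [a].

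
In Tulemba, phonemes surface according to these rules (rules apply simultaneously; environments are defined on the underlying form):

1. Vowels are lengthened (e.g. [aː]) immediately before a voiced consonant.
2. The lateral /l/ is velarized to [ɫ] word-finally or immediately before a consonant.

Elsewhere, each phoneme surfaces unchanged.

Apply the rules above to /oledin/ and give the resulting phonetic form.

/o/ — word-initial, before a voiced consonant — surfaces as [oː] (rule 1).
/l/ — between /o/ and /e/; rule 2 does not apply here → [l].
/e/ (between /l/ and /d/) occurs before a voiced consonant → [eː] by rule 1.
/d/ — not in any rule's target class → [d].
Rule 1 applies to /i/ (between /d/ and /n/: before a voiced consonant) → [iː].
/n/ (word-final): no rule targets it → [n].

[oːleːdiːn]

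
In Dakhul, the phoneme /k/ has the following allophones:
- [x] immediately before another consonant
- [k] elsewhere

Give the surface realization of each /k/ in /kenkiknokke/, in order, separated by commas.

Occurrence 1 (position 1): no conditioning environment matches → elsewhere allophone [k].
Occurrence 2 (position 4): no conditioning environment matches → elsewhere allophone [k].
Occurrence 3 (position 6): immediately before another consonant → [x].
Occurrence 4 (position 9): immediately before another consonant → [x].
Occurrence 5 (position 10): no conditioning environment matches → elsewhere allophone [k].

[k], [k], [x], [x], [k]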